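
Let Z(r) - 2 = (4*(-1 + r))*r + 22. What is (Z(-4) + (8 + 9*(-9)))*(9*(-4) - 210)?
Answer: -7626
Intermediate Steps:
Z(r) = 24 + r*(-4 + 4*r) (Z(r) = 2 + ((4*(-1 + r))*r + 22) = 2 + ((-4 + 4*r)*r + 22) = 2 + (r*(-4 + 4*r) + 22) = 2 + (22 + r*(-4 + 4*r)) = 24 + r*(-4 + 4*r))
(Z(-4) + (8 + 9*(-9)))*(9*(-4) - 210) = ((24 - 4*(-4) + 4*(-4)²) + (8 + 9*(-9)))*(9*(-4) - 210) = ((24 + 16 + 4*16) + (8 - 81))*(-36 - 210) = ((24 + 16 + 64) - 73)*(-246) = (104 - 73)*(-246) = 31*(-246) = -7626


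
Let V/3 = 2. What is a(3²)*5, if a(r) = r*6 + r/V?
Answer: 555/2 ≈ 277.50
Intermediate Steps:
V = 6 (V = 3*2 = 6)
a(r) = 37*r/6 (a(r) = r*6 + r/6 = 6*r + r*(⅙) = 6*r + r/6 = 37*r/6)
a(3²)*5 = ((37/6)*3²)*5 = ((37/6)*9)*5 = (111/2)*5 = 555/2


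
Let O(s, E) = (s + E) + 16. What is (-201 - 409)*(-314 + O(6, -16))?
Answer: 187880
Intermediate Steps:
O(s, E) = 16 + E + s (O(s, E) = (E + s) + 16 = 16 + E + s)
(-201 - 409)*(-314 + O(6, -16)) = (-201 - 409)*(-314 + (16 - 16 + 6)) = -610*(-314 + 6) = -610*(-308) = 187880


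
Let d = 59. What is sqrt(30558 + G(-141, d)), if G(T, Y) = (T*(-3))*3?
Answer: 103*sqrt(3) ≈ 178.40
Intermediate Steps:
G(T, Y) = -9*T (G(T, Y) = -3*T*3 = -9*T)
sqrt(30558 + G(-141, d)) = sqrt(30558 - 9*(-141)) = sqrt(30558 + 1269) = sqrt(31827) = 103*sqrt(3)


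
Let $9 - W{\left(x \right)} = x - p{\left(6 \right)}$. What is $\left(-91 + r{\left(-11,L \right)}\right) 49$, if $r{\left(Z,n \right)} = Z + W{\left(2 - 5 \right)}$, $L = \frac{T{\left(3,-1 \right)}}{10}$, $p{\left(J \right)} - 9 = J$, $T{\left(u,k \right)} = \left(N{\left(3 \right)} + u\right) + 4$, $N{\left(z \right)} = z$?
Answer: $-3675$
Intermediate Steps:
$T{\left(u,k \right)} = 7 + u$ ($T{\left(u,k \right)} = \left(3 + u\right) + 4 = 7 + u$)
$p{\left(J \right)} = 9 + J$
$L = 1$ ($L = \frac{7 + 3}{10} = 10 \cdot \frac{1}{10} = 1$)
$W{\left(x \right)} = 24 - x$ ($W{\left(x \right)} = 9 - \left(x - \left(9 + 6\right)\right) = 9 - \left(x - 15\right) = 9 - \left(-15 + x\right) = 24 - x$)
$r{\left(Z,n \right)} = 27 + Z$ ($r{\left(Z,n \right)} = Z + \left(24 - \left(2 - 5\right)\right) = Z + \left(24 - -3\right) = Z + \left(24 + 3\right) = Z + 27 = 27 + Z$)
$\left(-91 + r{\left(-11,L \right)}\right) 49 = \left(-91 + \left(27 - 11\right)\right) 49 = \left(-91 + 16\right) 49 = \left(-75\right) 49 = -3675$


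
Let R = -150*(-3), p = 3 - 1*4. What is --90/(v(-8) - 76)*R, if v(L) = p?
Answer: -40500/77 ≈ -525.97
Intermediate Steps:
p = -1 (p = 3 - 4 = -1)
v(L) = -1
R = 450 (R = -25*(-18) = 450)
--90/(v(-8) - 76)*R = --90/(-1 - 76)*450 = --90/(-77)*450 = -(-1/77*(-90))*450 = -90*450/77 = -1*40500/77 = -40500/77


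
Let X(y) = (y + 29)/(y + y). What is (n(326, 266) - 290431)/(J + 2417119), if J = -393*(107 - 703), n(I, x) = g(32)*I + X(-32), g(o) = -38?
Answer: -472693/4138688 ≈ -0.11421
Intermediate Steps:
X(y) = (29 + y)/(2*y) (X(y) = (29 + y)/((2*y)) = (29 + y)*(1/(2*y)) = (29 + y)/(2*y))
n(I, x) = 3/64 - 38*I (n(I, x) = -38*I + (½)*(29 - 32)/(-32) = -38*I + (½)*(-1/32)*(-3) = -38*I + 3/64 = 3/64 - 38*I)
J = 234228 (J = -393*(-596) = 234228)
(n(326, 266) - 290431)/(J + 2417119) = ((3/64 - 38*326) - 290431)/(234228 + 2417119) = ((3/64 - 12388) - 290431)/2651347 = (-792829/64 - 290431)*(1/2651347) = -19380413/64*1/2651347 = -472693/4138688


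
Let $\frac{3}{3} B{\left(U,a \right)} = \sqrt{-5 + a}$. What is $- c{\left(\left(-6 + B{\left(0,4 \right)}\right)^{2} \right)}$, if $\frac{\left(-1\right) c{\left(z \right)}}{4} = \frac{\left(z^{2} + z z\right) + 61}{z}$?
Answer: $\frac{391860}{1369} - \frac{128496 i}{1369} \approx 286.24 - 93.861 i$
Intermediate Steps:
$B{\left(U,a \right)} = \sqrt{-5 + a}$
$c{\left(z \right)} = - \frac{4 \left(61 + 2 z^{2}\right)}{z}$ ($c{\left(z \right)} = - 4 \frac{\left(z^{2} + z z\right) + 61}{z} = - 4 \frac{\left(z^{2} + z^{2}\right) + 61}{z} = - 4 \frac{2 z^{2} + 61}{z} = - 4 \frac{61 + 2 z^{2}}{z} = - \frac{4 \left(61 + 2 z^{2}\right)}{z}$)
$- c{\left(\left(-6 + B{\left(0,4 \right)}\right)^{2} \right)} = - (- \frac{244}{\left(-6 + \sqrt{-5 + 4}\right)^{2}} - 8 \left(-6 + \sqrt{-5 + 4}\right)^{2}) = - (- \frac{244}{\left(-6 + \sqrt{-1}\right)^{2}} - 8 \left(-6 + \sqrt{-1}\right)^{2}) = - (- \frac{244}{\left(-6 + i\right)^{2}} - 8 \left(-6 + i\right)^{2}) = 8 \left(-6 + i\right)^{2} + \frac{244}{\left(-6 + i\right)^{2}}$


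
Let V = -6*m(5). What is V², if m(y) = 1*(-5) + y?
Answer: 0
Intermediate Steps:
m(y) = -5 + y
V = 0 (V = -6*(-5 + 5) = -6*0 = 0)
V² = 0² = 0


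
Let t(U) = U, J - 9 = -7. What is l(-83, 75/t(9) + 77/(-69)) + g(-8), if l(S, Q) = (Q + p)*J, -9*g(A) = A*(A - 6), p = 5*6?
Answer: 12832/207 ≈ 61.990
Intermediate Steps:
J = 2 (J = 9 - 7 = 2)
p = 30
g(A) = -A*(-6 + A)/9 (g(A) = -A*(A - 6)/9 = -A*(-6 + A)/9)
l(S, Q) = 60 + 2*Q (l(S, Q) = (Q + 30)*2 = (30 + Q)*2 = 60 + 2*Q)
l(-83, 75/t(9) + 77/(-69)) + g(-8) = (60 + 2*(75/9 + 77/(-69))) + (1/9)*(-8)*(6 - 1*(-8)) = (60 + 2*(75*(1/9) + 77*(-1/69))) + (1/9)*(-8)*(6 + 8) = (60 + 2*(25/3 - 77/69)) + (1/9)*(-8)*14 = (60 + 2*(166/23)) - 112/9 = (60 + 332/23) - 112/9 = 1712/23 - 112/9 = 12832/207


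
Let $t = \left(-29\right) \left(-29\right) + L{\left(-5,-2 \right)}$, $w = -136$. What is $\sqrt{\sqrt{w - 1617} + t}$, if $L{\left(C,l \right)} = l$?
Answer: $\sqrt{839 + i \sqrt{1753}} \approx 28.975 + 0.72251 i$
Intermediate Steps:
$t = 839$ ($t = \left(-29\right) \left(-29\right) - 2 = 841 - 2 = 839$)
$\sqrt{\sqrt{w - 1617} + t} = \sqrt{\sqrt{-136 - 1617} + 839} = \sqrt{\sqrt{-1753} + 839} = \sqrt{i \sqrt{1753} + 839} = \sqrt{839 + i \sqrt{1753}}$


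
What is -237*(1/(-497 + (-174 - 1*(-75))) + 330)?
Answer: -46612923/596 ≈ -78210.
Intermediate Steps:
-237*(1/(-497 + (-174 - 1*(-75))) + 330) = -237*(1/(-497 + (-174 + 75)) + 330) = -237*(1/(-497 - 99) + 330) = -237*(1/(-596) + 330) = -237*(-1/596 + 330) = -237*196679/596 = -46612923/596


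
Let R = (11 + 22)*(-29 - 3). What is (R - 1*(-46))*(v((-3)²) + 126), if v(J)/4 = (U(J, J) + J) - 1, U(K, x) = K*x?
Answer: -486820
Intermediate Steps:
R = -1056 (R = 33*(-32) = -1056)
v(J) = -4 + 4*J + 4*J² (v(J) = 4*((J*J + J) - 1) = 4*((J² + J) - 1) = 4*((J + J²) - 1) = 4*(-1 + J + J²) = -4 + 4*J + 4*J²)
(R - 1*(-46))*(v((-3)²) + 126) = (-1056 - 1*(-46))*((-4 + 4*(-3)² + 4*((-3)²)²) + 126) = (-1056 + 46)*((-4 + 4*9 + 4*9²) + 126) = -1010*((-4 + 36 + 4*81) + 126) = -1010*((-4 + 36 + 324) + 126) = -1010*(356 + 126) = -1010*482 = -486820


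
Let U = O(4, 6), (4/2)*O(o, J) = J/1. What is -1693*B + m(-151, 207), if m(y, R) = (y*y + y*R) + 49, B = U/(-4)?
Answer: -28549/4 ≈ -7137.3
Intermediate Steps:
O(o, J) = J/2 (O(o, J) = (J/1)/2 = (J*1)/2 = J/2)
U = 3 (U = (1/2)*6 = 3)
B = -3/4 (B = 3/(-4) = 3*(-1/4) = -3/4 ≈ -0.75000)
m(y, R) = 49 + y**2 + R*y (m(y, R) = (y**2 + R*y) + 49 = 49 + y**2 + R*y)
-1693*B + m(-151, 207) = -1693*(-3/4) + (49 + (-151)**2 + 207*(-151)) = 5079/4 + (49 + 22801 - 31257) = 5079/4 - 8407 = -28549/4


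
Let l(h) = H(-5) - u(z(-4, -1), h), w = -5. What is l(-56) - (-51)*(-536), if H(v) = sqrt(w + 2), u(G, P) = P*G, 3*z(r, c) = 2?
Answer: -81896/3 + I*sqrt(3) ≈ -27299.0 + 1.732*I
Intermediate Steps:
z(r, c) = 2/3 (z(r, c) = (1/3)*2 = 2/3)
u(G, P) = G*P
H(v) = I*sqrt(3) (H(v) = sqrt(-5 + 2) = sqrt(-3) = I*sqrt(3))
l(h) = -2*h/3 + I*sqrt(3) (l(h) = I*sqrt(3) - 2*h/3 = -2*h/3 + I*sqrt(3))
l(-56) - (-51)*(-536) = (-2/3*(-56) + I*sqrt(3)) - (-51)*(-536) = (112/3 + I*sqrt(3)) - 1*27336 = (112/3 + I*sqrt(3)) - 27336 = -81896/3 + I*sqrt(3)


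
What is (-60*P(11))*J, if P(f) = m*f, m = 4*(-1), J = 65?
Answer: 171600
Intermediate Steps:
m = -4
P(f) = -4*f
(-60*P(11))*J = -(-240)*11*65 = -60*(-44)*65 = 2640*65 = 171600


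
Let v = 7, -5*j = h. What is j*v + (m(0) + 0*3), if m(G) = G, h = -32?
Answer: 224/5 ≈ 44.800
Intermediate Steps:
j = 32/5 (j = -⅕*(-32) = 32/5 ≈ 6.4000)
j*v + (m(0) + 0*3) = (32/5)*7 + (0 + 0*3) = 224/5 + (0 + 0) = 224/5 + 0 = 224/5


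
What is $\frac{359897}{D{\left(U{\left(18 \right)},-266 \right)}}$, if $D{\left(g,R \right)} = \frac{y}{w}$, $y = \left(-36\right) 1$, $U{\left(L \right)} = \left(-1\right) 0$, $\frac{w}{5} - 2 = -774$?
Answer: $\frac{347300605}{9} \approx 3.8589 \cdot 10^{7}$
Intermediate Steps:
$w = -3860$ ($w = 10 + 5 \left(-774\right) = 10 - 3870 = -3860$)
$U{\left(L \right)} = 0$
$y = -36$
$D{\left(g,R \right)} = \frac{9}{965}$ ($D{\left(g,R \right)} = - \frac{36}{-3860} = \left(-36\right) \left(- \frac{1}{3860}\right) = \frac{9}{965}$)
$\frac{359897}{D{\left(U{\left(18 \right)},-266 \right)}} = \frac{359897}{\frac{9}{965}} = 359897 \cdot \frac{965}{9} = \frac{347300605}{9}$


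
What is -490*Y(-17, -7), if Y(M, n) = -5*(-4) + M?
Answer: -1470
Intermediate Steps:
Y(M, n) = 20 + M
-490*Y(-17, -7) = -490*(20 - 17) = -490*3 = -1470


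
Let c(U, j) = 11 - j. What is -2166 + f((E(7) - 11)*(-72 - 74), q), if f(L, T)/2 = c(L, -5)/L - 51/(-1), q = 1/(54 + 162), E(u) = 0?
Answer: -1657376/803 ≈ -2064.0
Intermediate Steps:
q = 1/216 ≈ 0.0046296
f(L, T) = 102 + 32/L (f(L, T) = 2*((11 - 1*(-5))/L - 51/(-1)) = 2*((11 + 5)/L - 51*(-1)) = 2*(16/L + 51) = 2*(51 + 16/L) = 102 + 32/L)
-2166 + f((E(7) - 11)*(-72 - 74), q) = -2166 + (102 + 32/(((0 - 11)*(-72 - 74)))) = -2166 + (102 + 32/((-11*(-146)))) = -2166 + (102 + 32/1606) = -2166 + (102 + 32*(1/1606)) = -2166 + (102 + 16/803) = -2166 + 81922/803 = -1657376/803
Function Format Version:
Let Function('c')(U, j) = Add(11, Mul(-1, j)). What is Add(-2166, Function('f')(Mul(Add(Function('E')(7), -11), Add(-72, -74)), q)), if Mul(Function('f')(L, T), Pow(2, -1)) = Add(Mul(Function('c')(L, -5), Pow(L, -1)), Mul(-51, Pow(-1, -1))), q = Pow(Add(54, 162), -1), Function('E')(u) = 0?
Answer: Rational(-1657376, 803) ≈ -2064.0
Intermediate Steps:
q = Rational(1, 216) (q = Pow(216, -1) = Rational(1, 216) ≈ 0.0046296)
Function('f')(L, T) = Add(102, Mul(32, Pow(L, -1))) (Function('f')(L, T) = Mul(2, Add(Mul(Add(11, Mul(-1, -5)), Pow(L, -1)), Mul(-51, Pow(-1, -1)))) = Mul(2, Add(Mul(Add(11, 5), Pow(L, -1)), Mul(-51, -1))) = Mul(2, Add(Mul(16, Pow(L, -1)), 51)) = Mul(2, Add(51, Mul(16, Pow(L, -1)))) = Add(102, Mul(32, Pow(L, -1))))
Add(-2166, Function('f')(Mul(Add(Function('E')(7), -11), Add(-72, -74)), q)) = Add(-2166, Add(102, Mul(32, Pow(Mul(Add(0, -11), Add(-72, -74)), -1)))) = Add(-2166, Add(102, Mul(32, Pow(Mul(-11, -146), -1)))) = Add(-2166, Add(102, Mul(32, Pow(1606, -1)))) = Add(-2166, Add(102, Mul(32, Rational(1, 1606)))) = Add(-2166, Add(102, Rational(16, 803))) = Add(-2166, Rational(81922, 803)) = Rational(-1657376, 803)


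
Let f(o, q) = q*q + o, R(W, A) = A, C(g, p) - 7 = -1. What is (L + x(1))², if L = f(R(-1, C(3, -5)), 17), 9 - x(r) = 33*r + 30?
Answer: 58081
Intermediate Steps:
C(g, p) = 6 (C(g, p) = 7 - 1 = 6)
x(r) = -21 - 33*r (x(r) = 9 - (33*r + 30) = 9 - (30 + 33*r) = 9 + (-30 - 33*r) = -21 - 33*r)
f(o, q) = o + q² (f(o, q) = q² + o = o + q²)
L = 295 (L = 6 + 17² = 6 + 289 = 295)
(L + x(1))² = (295 + (-21 - 33*1))² = (295 + (-21 - 33))² = (295 - 54)² = 241² = 58081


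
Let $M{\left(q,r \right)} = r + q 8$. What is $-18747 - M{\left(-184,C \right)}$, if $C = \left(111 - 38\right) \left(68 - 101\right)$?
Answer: $-14866$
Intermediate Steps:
$C = -2409$ ($C = 73 \left(-33\right) = -2409$)
$M{\left(q,r \right)} = r + 8 q$
$-18747 - M{\left(-184,C \right)} = -18747 - \left(-2409 + 8 \left(-184\right)\right) = -18747 - \left(-2409 - 1472\right) = -18747 - -3881 = -18747 + 3881 = -14866$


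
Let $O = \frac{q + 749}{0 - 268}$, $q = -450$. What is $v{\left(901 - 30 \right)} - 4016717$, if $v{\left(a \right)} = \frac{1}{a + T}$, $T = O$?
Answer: $- \frac{936413217225}{233129} \approx -4.0167 \cdot 10^{6}$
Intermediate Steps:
$O = - \frac{299}{268}$ ($O = \frac{-450 + 749}{0 - 268} = \frac{299}{-268} = 299 \left(- \frac{1}{268}\right) = - \frac{299}{268} \approx -1.1157$)
$T = - \frac{299}{268} \approx -1.1157$
$v{\left(a \right)} = \frac{1}{- \frac{299}{268} + a}$ ($v{\left(a \right)} = \frac{1}{a - \frac{299}{268}} = \frac{1}{- \frac{299}{268} + a}$)
$v{\left(901 - 30 \right)} - 4016717 = \frac{268}{-299 + 268 \left(901 - 30\right)} - 4016717 = \frac{268}{-299 + 268 \cdot 871} - 4016717 = \frac{268}{-299 + 233428} - 4016717 = \frac{268}{233129} - 4016717 = - \frac{936413217225}{233129}$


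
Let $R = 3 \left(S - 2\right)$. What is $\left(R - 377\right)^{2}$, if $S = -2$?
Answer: $151321$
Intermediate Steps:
$R = -12$ ($R = 3 \left(-2 - 2\right) = 3 \left(-4\right) = -12$)
$\left(R - 377\right)^{2} = \left(-12 - 377\right)^{2} = \left(-389\right)^{2} = 151321$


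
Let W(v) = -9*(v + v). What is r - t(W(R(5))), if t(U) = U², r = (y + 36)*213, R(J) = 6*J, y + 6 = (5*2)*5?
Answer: -274560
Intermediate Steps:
y = 44 (y = -6 + (5*2)*5 = -6 + 10*5 = -6 + 50 = 44)
W(v) = -18*v
r = 17040 (r = (44 + 36)*213 = 80*213 = 17040)
r - t(W(R(5))) = 17040 - (-108*5)² = 17040 - (-18*30)² = 17040 - 1*(-540)² = 17040 - 1*291600 = 17040 - 291600 = -274560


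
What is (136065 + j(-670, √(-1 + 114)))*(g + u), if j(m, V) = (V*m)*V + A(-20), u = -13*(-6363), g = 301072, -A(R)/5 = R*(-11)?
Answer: 22741535705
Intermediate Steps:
A(R) = 55*R (A(R) = -5*R*(-11) = -(-55)*R = 55*R)
u = 82719
j(m, V) = -1100 + m*V² (j(m, V) = (V*m)*V + 55*(-20) = m*V² - 1100 = -1100 + m*V²)
(136065 + j(-670, √(-1 + 114)))*(g + u) = (136065 + (-1100 - 670*(√(-1 + 114))²))*(301072 + 82719) = (136065 + (-1100 - 670*(√113)²))*383791 = (136065 + (-1100 - 670*113))*383791 = (136065 + (-1100 - 75710))*383791 = (136065 - 76810)*383791 = 59255*383791 = 22741535705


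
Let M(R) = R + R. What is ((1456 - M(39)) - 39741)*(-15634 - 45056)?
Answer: 2328250470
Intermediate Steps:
M(R) = 2*R
((1456 - M(39)) - 39741)*(-15634 - 45056) = ((1456 - 2*39) - 39741)*(-15634 - 45056) = ((1456 - 1*78) - 39741)*(-60690) = ((1456 - 78) - 39741)*(-60690) = (1378 - 39741)*(-60690) = -38363*(-60690) = 2328250470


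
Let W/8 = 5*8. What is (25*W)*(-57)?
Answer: -456000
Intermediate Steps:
W = 320 (W = 8*(5*8) = 8*40 = 320)
(25*W)*(-57) = (25*320)*(-57) = 8000*(-57) = -456000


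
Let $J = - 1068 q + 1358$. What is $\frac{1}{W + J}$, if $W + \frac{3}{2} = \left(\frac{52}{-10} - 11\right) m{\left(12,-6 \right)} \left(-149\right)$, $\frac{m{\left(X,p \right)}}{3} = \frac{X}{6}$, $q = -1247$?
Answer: $\frac{10}{13476353} \approx 7.4204 \cdot 10^{-7}$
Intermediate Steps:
$m{\left(X,p \right)} = \frac{X}{2}$ ($m{\left(X,p \right)} = 3 \frac{X}{6} = \frac{X}{2}$)
$W = \frac{144813}{10}$ ($W = - \frac{3}{2} + \left(\frac{52}{-10} - 11\right) \frac{1}{2} \cdot 12 \left(-149\right) = - \frac{3}{2} + \left(52 \left(- \frac{1}{10}\right) - 11\right) 6 \left(-149\right) = - \frac{3}{2} + \left(- \frac{26}{5} - 11\right) 6 \left(-149\right) = - \frac{3}{2} + \left(- \frac{81}{5}\right) 6 \left(-149\right) = - \frac{3}{2} - - \frac{72414}{5} = - \frac{3}{2} + \frac{72414}{5} = \frac{144813}{10} \approx 14481.0$)
$J = 1333154$ ($J = \left(-1068\right) \left(-1247\right) + 1358 = 1331796 + 1358 = 1333154$)
$\frac{1}{W + J} = \frac{1}{\frac{144813}{10} + 1333154} = \frac{1}{\frac{13476353}{10}} = \frac{10}{13476353}$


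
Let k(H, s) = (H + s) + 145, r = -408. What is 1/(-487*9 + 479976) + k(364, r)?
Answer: 48034894/475593 ≈ 101.00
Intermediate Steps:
k(H, s) = 145 + H + s
1/(-487*9 + 479976) + k(364, r) = 1/(-487*9 + 479976) + (145 + 364 - 408) = 1/(-4383 + 479976) + 101 = 1/475593 + 101 = 48034894/475593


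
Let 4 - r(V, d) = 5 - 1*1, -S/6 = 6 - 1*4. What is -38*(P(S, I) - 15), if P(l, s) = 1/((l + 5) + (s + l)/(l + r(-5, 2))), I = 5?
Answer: 44346/77 ≈ 575.92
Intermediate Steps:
S = -12 (S = -6*(6 - 1*4) = -6*(6 - 4) = -6*2 = -12)
r(V, d) = 0 (r(V, d) = 4 - (5 - 1*1) = 4 - (5 - 1) = 4 - 1*4 = 4 - 4 = 0)
P(l, s) = 1/(5 + l + (l + s)/l) (P(l, s) = 1/((l + 5) + (s + l)/(l + 0)) = 1/((5 + l) + (l + s)/l) = 1/(5 + l + (l + s)/l))
-38*(P(S, I) - 15) = -38*(-12/(5 + (-12)**2 + 6*(-12)) - 15) = -38*(-12/(5 + 144 - 72) - 15) = -38*(-12/77 - 15) = -38*(-1167/77) = 44346/77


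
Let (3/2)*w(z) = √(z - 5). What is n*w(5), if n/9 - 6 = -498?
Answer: 0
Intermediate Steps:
w(z) = 2*√(-5 + z)/3 (w(z) = 2*√(z - 5)/3 = 2*√(-5 + z)/3)
n = -4428 (n = 54 + 9*(-498) = 54 - 4482 = -4428)
n*w(5) = -2952*√(-5 + 5) = -2952*√0 = -2952*0 = -4428*0 = 0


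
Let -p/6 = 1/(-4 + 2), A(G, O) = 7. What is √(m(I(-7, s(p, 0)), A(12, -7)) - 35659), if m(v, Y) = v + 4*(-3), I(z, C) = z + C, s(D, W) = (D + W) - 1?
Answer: 6*I*√991 ≈ 188.88*I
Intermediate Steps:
p = 3 (p = -6/(-4 + 2) = -6/(-2) = -6*(-½) = 3)
s(D, W) = -1 + D + W
I(z, C) = C + z
m(v, Y) = -12 + v (m(v, Y) = v - 12 = -12 + v)
√(m(I(-7, s(p, 0)), A(12, -7)) - 35659) = √((-12 + ((-1 + 3 + 0) - 7)) - 35659) = √((-12 + (2 - 7)) - 35659) = √((-12 - 5) - 35659) = √(-17 - 35659) = √(-35676) = 6*I*√991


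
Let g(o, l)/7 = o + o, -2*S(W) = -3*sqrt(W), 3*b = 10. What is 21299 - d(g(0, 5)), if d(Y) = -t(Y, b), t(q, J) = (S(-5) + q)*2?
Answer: 21299 + 3*I*sqrt(5) ≈ 21299.0 + 6.7082*I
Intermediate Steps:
b = 10/3 (b = (1/3)*10 = 10/3 ≈ 3.3333)
S(W) = 3*sqrt(W)/2 (S(W) = -(-3)*sqrt(W)/2 = 3*sqrt(W)/2)
g(o, l) = 14*o (g(o, l) = 7*(o + o) = 7*(2*o) = 14*o)
t(q, J) = 2*q + 3*I*sqrt(5) (t(q, J) = (3*sqrt(-5)/2 + q)*2 = (3*(I*sqrt(5))/2 + q)*2 = (3*I*sqrt(5)/2 + q)*2 = (q + 3*I*sqrt(5)/2)*2 = 2*q + 3*I*sqrt(5))
d(Y) = -2*Y - 3*I*sqrt(5) (d(Y) = -(2*Y + 3*I*sqrt(5)) = -2*Y - 3*I*sqrt(5))
21299 - d(g(0, 5)) = 21299 - (-28*0 - 3*I*sqrt(5)) = 21299 - (-2*0 - 3*I*sqrt(5)) = 21299 - (0 - 3*I*sqrt(5)) = 21299 - (-3)*I*sqrt(5) = 21299 + 3*I*sqrt(5)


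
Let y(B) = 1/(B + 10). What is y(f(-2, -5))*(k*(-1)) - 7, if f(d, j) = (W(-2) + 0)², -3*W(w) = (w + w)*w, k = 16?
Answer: -611/77 ≈ -7.9351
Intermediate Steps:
W(w) = -2*w²/3 (W(w) = -(w + w)*w/3 = -2*w*w/3 = -2*w²/3)
f(d, j) = 64/9 (f(d, j) = (-⅔*(-2)² + 0)² = (-⅔*4 + 0)² = (-8/3 + 0)² = (-8/3)² = 64/9)
y(B) = 1/(10 + B)
y(f(-2, -5))*(k*(-1)) - 7 = (16*(-1))/(10 + 64/9) - 7 = -16/(154/9) - 7 = (9/154)*(-16) - 7 = -72/77 - 7 = -611/77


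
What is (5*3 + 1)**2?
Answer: 256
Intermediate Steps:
(5*3 + 1)**2 = (15 + 1)**2 = 16**2 = 256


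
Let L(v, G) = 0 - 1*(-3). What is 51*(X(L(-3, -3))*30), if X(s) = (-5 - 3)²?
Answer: 97920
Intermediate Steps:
L(v, G) = 3 (L(v, G) = 0 + 3 = 3)
X(s) = 64 (X(s) = (-8)² = 64)
51*(X(L(-3, -3))*30) = 51*(64*30) = 51*1920 = 97920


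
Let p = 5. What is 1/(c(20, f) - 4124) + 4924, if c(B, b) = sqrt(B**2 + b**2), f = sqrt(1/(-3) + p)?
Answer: 125613484082/25510457 - sqrt(3642)/51020914 ≈ 4924.0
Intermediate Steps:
f = sqrt(42)/3 (f = sqrt(1/(-3) + 5) = sqrt(-1/3 + 5) = sqrt(14/3) = sqrt(42)/3 ≈ 2.1602)
1/(c(20, f) - 4124) + 4924 = 1/(sqrt(20**2 + (sqrt(42)/3)**2) - 4124) + 4924 = 1/(sqrt(400 + 14/3) - 4124) + 4924 = 1/(sqrt(1214/3) - 4124) + 4924 = 1/(sqrt(3642)/3 - 4124) + 4924 = 1/(-4124 + sqrt(3642)/3) + 4924 = 4924 + 1/(-4124 + sqrt(3642)/3)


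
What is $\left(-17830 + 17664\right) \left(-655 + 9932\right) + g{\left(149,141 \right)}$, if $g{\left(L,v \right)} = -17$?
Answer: $-1539999$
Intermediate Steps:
$\left(-17830 + 17664\right) \left(-655 + 9932\right) + g{\left(149,141 \right)} = \left(-17830 + 17664\right) \left(-655 + 9932\right) - 17 = \left(-166\right) 9277 - 17 = -1539982 - 17 = -1539999$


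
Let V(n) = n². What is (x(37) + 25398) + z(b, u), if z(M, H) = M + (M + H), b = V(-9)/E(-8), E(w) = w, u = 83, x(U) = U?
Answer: 101991/4 ≈ 25498.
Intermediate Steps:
b = -81/8 (b = (-9)²/(-8) = 81*(-⅛) = -81/8 ≈ -10.125)
z(M, H) = H + 2*M (z(M, H) = M + (H + M) = H + 2*M)
(x(37) + 25398) + z(b, u) = (37 + 25398) + (83 + 2*(-81/8)) = 25435 + (83 - 81/4) = 25435 + 251/4 = 101991/4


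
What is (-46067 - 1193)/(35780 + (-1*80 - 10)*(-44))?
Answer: -2363/1987 ≈ -1.1892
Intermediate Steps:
(-46067 - 1193)/(35780 + (-1*80 - 10)*(-44)) = -47260/(35780 + (-80 - 10)*(-44)) = -47260/(35780 - 90*(-44)) = -47260/(35780 + 3960) = -47260/39740 = -47260*1/39740 = -2363/1987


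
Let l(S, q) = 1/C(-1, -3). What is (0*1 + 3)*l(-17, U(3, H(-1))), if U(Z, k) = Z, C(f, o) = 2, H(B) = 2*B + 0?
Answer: 3/2 ≈ 1.5000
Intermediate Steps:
H(B) = 2*B
l(S, q) = ½ (l(S, q) = 1/2 = ½)
(0*1 + 3)*l(-17, U(3, H(-1))) = (0*1 + 3)*(½) = (0 + 3)*(½) = 3*(½) = 3/2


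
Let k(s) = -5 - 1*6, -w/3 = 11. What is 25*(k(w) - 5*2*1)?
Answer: -525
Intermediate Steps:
w = -33 (w = -3*11 = -33)
k(s) = -11 (k(s) = -5 - 6 = -11)
25*(k(w) - 5*2*1) = 25*(-11 - 5*2*1) = 25*(-11 - 10*1) = 25*(-11 - 10) = 25*(-21) = -525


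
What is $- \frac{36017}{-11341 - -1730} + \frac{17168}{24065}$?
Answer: $\frac{1031750753}{231288715} \approx 4.4609$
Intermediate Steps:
$- \frac{36017}{-11341 - -1730} + \frac{17168}{24065} = - \frac{36017}{-11341 + 1730} + 17168 \cdot \frac{1}{24065} = - \frac{36017}{-9611} + \frac{17168}{24065} = \left(-36017\right) \left(- \frac{1}{9611}\right) + \frac{17168}{24065} = \frac{36017}{9611} + \frac{17168}{24065} = \frac{1031750753}{231288715}$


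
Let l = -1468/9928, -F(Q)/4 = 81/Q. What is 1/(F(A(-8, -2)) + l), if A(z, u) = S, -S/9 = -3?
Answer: -2482/30151 ≈ -0.082319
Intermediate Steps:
S = 27 (S = -9*(-3) = 27)
A(z, u) = 27
F(Q) = -324/Q
l = -367/2482 (l = -1468*1/9928 = -367/2482 ≈ -0.14786)
1/(F(A(-8, -2)) + l) = 1/(-324/27 - 367/2482) = 1/(-324*1/27 - 367/2482) = 1/(-12 - 367/2482) = 1/(-30151/2482) = -2482/30151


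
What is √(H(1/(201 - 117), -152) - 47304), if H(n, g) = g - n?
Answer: I*√83712405/42 ≈ 217.84*I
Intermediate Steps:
√(H(1/(201 - 117), -152) - 47304) = √((-152 - 1/(201 - 117)) - 47304) = √((-152 - 1/84) - 47304) = √(-12769/84 - 47304) = √(-3986305/84) = I*√83712405/42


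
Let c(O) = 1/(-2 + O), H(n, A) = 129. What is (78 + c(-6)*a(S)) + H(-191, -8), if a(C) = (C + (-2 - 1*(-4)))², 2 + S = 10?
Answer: 389/2 ≈ 194.50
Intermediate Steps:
S = 8 (S = -2 + 10 = 8)
a(C) = (2 + C)² (a(C) = (C + (-2 + 4))² = (C + 2)² = (2 + C)²)
(78 + c(-6)*a(S)) + H(-191, -8) = (78 + (2 + 8)²/(-2 - 6)) + 129 = (78 + 10²/(-8)) + 129 = (78 - ⅛*100) + 129 = (78 - 25/2) + 129 = 131/2 + 129 = 389/2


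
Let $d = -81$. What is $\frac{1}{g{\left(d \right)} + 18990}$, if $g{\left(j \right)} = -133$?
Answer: $\frac{1}{18857} \approx 5.3031 \cdot 10^{-5}$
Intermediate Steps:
$\frac{1}{g{\left(d \right)} + 18990} = \frac{1}{-133 + 18990} = \frac{1}{18857}$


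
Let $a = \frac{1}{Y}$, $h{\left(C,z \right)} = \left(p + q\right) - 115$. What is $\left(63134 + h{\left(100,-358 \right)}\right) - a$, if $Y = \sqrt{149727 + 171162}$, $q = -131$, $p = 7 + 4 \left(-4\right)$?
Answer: $62879 - \frac{\sqrt{320889}}{320889} \approx 62879.0$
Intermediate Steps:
$p = -9$ ($p = 7 - 16 = -9$)
$Y = \sqrt{320889} \approx 566.47$
$h{\left(C,z \right)} = -255$ ($h{\left(C,z \right)} = \left(-9 - 131\right) - 115 = -140 - 115 = -255$)
$a = \frac{\sqrt{320889}}{320889}$ ($a = \frac{1}{\sqrt{320889}} = \frac{\sqrt{320889}}{320889} \approx 0.0017653$)
$\left(63134 + h{\left(100,-358 \right)}\right) - a = \left(63134 - 255\right) - \frac{\sqrt{320889}}{320889} = 62879 - \frac{\sqrt{320889}}{320889}$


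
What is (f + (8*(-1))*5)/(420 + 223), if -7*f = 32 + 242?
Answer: -554/4501 ≈ -0.12308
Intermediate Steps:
f = -274/7 (f = -(32 + 242)/7 = -1/7*274 = -274/7 ≈ -39.143)
(f + (8*(-1))*5)/(420 + 223) = (-274/7 + (8*(-1))*5)/(420 + 223) = (-274/7 - 8*5)/643 = (-274/7 - 40)*(1/643) = -554/7*1/643 = -554/4501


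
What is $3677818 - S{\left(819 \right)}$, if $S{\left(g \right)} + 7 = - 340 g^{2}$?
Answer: $231736565$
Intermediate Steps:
$S{\left(g \right)} = -7 - 340 g^{2}$
$3677818 - S{\left(819 \right)} = 3677818 - \left(-7 - 340 \cdot 819^{2}\right) = 3677818 - \left(-7 - 228058740\right) = 3677818 - -228058747 = 3677818 + 228058747 = 231736565$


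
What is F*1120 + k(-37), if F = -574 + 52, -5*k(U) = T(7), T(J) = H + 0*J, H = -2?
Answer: -2923198/5 ≈ -5.8464e+5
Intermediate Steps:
T(J) = -2 (T(J) = -2 + 0*J = -2 + 0 = -2)
k(U) = 2/5 (k(U) = -1/5*(-2) = 2/5)
F = -522
F*1120 + k(-37) = -522*1120 + 2/5 = -584640 + 2/5 = -2923198/5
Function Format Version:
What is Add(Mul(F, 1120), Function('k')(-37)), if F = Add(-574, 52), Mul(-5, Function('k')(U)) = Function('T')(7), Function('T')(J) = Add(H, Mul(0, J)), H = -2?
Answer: Rational(-2923198, 5) ≈ -5.8464e+5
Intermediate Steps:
Function('T')(J) = -2 (Function('T')(J) = Add(-2, Mul(0, J)) = Add(-2, 0) = -2)
Function('k')(U) = Rational(2, 5) (Function('k')(U) = Mul(Rational(-1, 5), -2) = Rational(2, 5))
F = -522
Add(Mul(F, 1120), Function('k')(-37)) = Add(Mul(-522, 1120), Rational(2, 5)) = Add(-584640, Rational(2, 5)) = Rational(-2923198, 5)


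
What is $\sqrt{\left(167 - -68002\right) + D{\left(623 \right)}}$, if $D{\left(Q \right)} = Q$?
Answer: $2 \sqrt{17198} \approx 262.28$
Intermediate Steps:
$\sqrt{\left(167 - -68002\right) + D{\left(623 \right)}} = \sqrt{\left(167 - -68002\right) + 623} = \sqrt{\left(167 + 68002\right) + 623} = \sqrt{68169 + 623} = \sqrt{68792} = 2 \sqrt{17198}$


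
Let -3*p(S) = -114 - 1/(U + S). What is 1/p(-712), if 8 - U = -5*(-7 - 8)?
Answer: 2337/88805 ≈ 0.026316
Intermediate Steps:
U = -67 (U = 8 - (-5)*(-7 - 8) = 8 - (-5)*(-15) = 8 - 1*75 = 8 - 75 = -67)
p(S) = 38 + 1/(3*(-67 + S)) (p(S) = -(-114 - 1/(-67 + S))/3 = 38 + 1/(3*(-67 + S)))
1/p(-712) = 1/((-7637 + 114*(-712))/(3*(-67 - 712))) = 1/((1/3)*(-7637 - 81168)/(-779)) = 1/((1/3)*(-1/779)*(-88805)) = 1/(88805/2337) = 2337/88805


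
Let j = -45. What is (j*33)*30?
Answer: -44550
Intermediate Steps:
(j*33)*30 = -45*33*30 = -1485*30 = -44550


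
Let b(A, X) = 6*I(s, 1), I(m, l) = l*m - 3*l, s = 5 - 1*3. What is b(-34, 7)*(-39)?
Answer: 234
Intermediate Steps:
s = 2 (s = 5 - 3 = 2)
I(m, l) = -3*l + l*m
b(A, X) = -6 (b(A, X) = 6*(1*(-3 + 2)) = 6*(1*(-1)) = 6*(-1) = -6)
b(-34, 7)*(-39) = -6*(-39) = 234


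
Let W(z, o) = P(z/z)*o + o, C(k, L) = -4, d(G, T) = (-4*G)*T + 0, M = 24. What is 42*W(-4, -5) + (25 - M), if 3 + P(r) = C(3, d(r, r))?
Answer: 1261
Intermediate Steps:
d(G, T) = -4*G*T (d(G, T) = -4*G*T + 0 = -4*G*T)
P(r) = -7 (P(r) = -3 - 4 = -7)
W(z, o) = -6*o (W(z, o) = -7*o + o = -6*o)
42*W(-4, -5) + (25 - M) = 42*(-6*(-5)) + (25 - 1*24) = 42*30 + (25 - 24) = 1260 + 1 = 1261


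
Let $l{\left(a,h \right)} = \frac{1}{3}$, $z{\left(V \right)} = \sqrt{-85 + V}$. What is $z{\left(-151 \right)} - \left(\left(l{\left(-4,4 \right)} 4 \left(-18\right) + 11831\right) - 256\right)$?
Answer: $-11551 + 2 i \sqrt{59} \approx -11551.0 + 15.362 i$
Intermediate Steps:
$l{\left(a,h \right)} = \frac{1}{3}$
$z{\left(-151 \right)} - \left(\left(l{\left(-4,4 \right)} 4 \left(-18\right) + 11831\right) - 256\right) = \sqrt{-85 - 151} - \left(\left(\frac{1}{3} \cdot 4 \left(-18\right) + 11831\right) - 256\right) = \sqrt{-236} - \left(\left(\frac{4}{3} \left(-18\right) + 11831\right) - 256\right) = 2 i \sqrt{59} - \left(\left(-24 + 11831\right) - 256\right) = 2 i \sqrt{59} - \left(11807 - 256\right) = 2 i \sqrt{59} - 11551 = -11551 + 2 i \sqrt{59}$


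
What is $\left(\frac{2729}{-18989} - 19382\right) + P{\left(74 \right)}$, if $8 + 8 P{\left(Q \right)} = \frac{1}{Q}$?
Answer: $- \frac{217895358483}{11241488} \approx -19383.0$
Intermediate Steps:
$P{\left(Q \right)} = -1 + \frac{1}{8 Q}$
$\left(\frac{2729}{-18989} - 19382\right) + P{\left(74 \right)} = \left(\frac{2729}{-18989} - 19382\right) + \frac{\frac{1}{8} - 74}{74} = \left(2729 \left(- \frac{1}{18989}\right) - 19382\right) + \frac{\frac{1}{8} - 74}{74} = \left(- \frac{2729}{18989} - 19382\right) + \frac{1}{74} \left(- \frac{591}{8}\right) = - \frac{368047527}{18989} - \frac{591}{592} = - \frac{217895358483}{11241488}$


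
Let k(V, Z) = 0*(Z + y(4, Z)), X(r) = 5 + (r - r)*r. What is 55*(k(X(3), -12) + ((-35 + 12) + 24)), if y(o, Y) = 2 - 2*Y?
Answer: 55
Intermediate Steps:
X(r) = 5 (X(r) = 5 + 0*r = 5 + 0 = 5)
k(V, Z) = 0 (k(V, Z) = 0*(Z + (2 - 2*Z)) = 0*(2 - Z) = 0)
55*(k(X(3), -12) + ((-35 + 12) + 24)) = 55*(0 + ((-35 + 12) + 24)) = 55*(0 + (-23 + 24)) = 55*(0 + 1) = 55*1 = 55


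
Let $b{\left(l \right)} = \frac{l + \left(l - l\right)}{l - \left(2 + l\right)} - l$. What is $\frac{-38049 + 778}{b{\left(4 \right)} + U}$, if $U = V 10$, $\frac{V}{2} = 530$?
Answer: $- \frac{37271}{10594} \approx -3.5181$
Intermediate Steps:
$V = 1060$ ($V = 2 \cdot 530 = 1060$)
$U = 10600$ ($U = 1060 \cdot 10 = 10600$)
$b{\left(l \right)} = - \frac{3 l}{2}$ ($b{\left(l \right)} = \frac{l + 0}{l - \left(2 + l\right)} - l = \frac{l}{-2} - l = l \left(- \frac{1}{2}\right) - l = - \frac{l}{2} - l = - \frac{3 l}{2}$)
$\frac{-38049 + 778}{b{\left(4 \right)} + U} = \frac{-38049 + 778}{\left(- \frac{3}{2}\right) 4 + 10600} = - \frac{37271}{-6 + 10600} = - \frac{37271}{10594}$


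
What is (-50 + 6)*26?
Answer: -1144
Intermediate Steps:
(-50 + 6)*26 = -44*26 = -1144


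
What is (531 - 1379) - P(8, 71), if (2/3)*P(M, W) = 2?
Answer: -851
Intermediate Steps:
P(M, W) = 3 (P(M, W) = (3/2)*2 = 3)
(531 - 1379) - P(8, 71) = (531 - 1379) - 1*3 = -848 - 3 = -851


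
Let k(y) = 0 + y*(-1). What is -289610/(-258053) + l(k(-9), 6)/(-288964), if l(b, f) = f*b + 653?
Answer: 83504420569/74568027092 ≈ 1.1198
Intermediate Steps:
k(y) = -y (k(y) = 0 - y = -y)
l(b, f) = 653 + b*f (l(b, f) = b*f + 653 = 653 + b*f)
-289610/(-258053) + l(k(-9), 6)/(-288964) = -289610/(-258053) + (653 - 1*(-9)*6)/(-288964) = -289610*(-1/258053) + (653 + 9*6)*(-1/288964) = 289610/258053 + (653 + 54)*(-1/288964) = 289610/258053 + 707*(-1/288964) = 289610/258053 - 707/288964 = 83504420569/74568027092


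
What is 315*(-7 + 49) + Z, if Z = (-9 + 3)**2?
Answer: 13266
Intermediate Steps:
Z = 36 (Z = (-6)**2 = 36)
315*(-7 + 49) + Z = 315*(-7 + 49) + 36 = 315*42 + 36 = 13230 + 36 = 13266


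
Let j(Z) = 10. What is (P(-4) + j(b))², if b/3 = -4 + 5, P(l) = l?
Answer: 36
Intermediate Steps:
b = 3 (b = 3*(-4 + 5) = 3*1 = 3)
(P(-4) + j(b))² = (-4 + 10)² = 6² = 36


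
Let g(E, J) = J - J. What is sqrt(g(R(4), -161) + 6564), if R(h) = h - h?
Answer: 2*sqrt(1641) ≈ 81.019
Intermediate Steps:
R(h) = 0
g(E, J) = 0
sqrt(g(R(4), -161) + 6564) = sqrt(0 + 6564) = sqrt(6564) = 2*sqrt(1641)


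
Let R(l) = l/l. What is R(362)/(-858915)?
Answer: -1/858915 ≈ -1.1643e-6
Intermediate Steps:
R(l) = 1
R(362)/(-858915) = 1/(-858915) = 1*(-1/858915) = -1/858915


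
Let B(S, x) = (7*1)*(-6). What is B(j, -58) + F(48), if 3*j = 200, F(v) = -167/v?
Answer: -2183/48 ≈ -45.479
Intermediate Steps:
j = 200/3 (j = (⅓)*200 = 200/3 ≈ 66.667)
B(S, x) = -42 (B(S, x) = 7*(-6) = -42)
B(j, -58) + F(48) = -42 - 167/48 = -2183/48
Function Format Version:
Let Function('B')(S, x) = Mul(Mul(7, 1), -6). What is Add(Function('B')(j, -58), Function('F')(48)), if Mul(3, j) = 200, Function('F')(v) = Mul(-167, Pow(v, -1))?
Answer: Rational(-2183, 48) ≈ -45.479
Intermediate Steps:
j = Rational(200, 3) (j = Mul(Rational(1, 3), 200) = Rational(200, 3) ≈ 66.667)
Function('B')(S, x) = -42 (Function('B')(S, x) = Mul(7, -6) = -42)
Add(Function('B')(j, -58), Function('F')(48)) = Add(-42, Mul(-167, Pow(48, -1))) = Add(-42, Mul(-167, Rational(1, 48))) = Add(-42, Rational(-167, 48)) = Rational(-2183, 48)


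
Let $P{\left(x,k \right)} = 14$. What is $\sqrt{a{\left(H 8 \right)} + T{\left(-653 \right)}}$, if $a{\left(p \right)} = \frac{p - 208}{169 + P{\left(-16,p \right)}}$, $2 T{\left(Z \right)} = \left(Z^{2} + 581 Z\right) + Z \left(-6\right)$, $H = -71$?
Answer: $\frac{\sqrt{852722355}}{183} \approx 159.57$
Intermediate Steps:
$T{\left(Z \right)} = \frac{Z^{2}}{2} + \frac{575 Z}{2}$ ($T{\left(Z \right)} = \frac{\left(Z^{2} + 581 Z\right) + Z \left(-6\right)}{2} = \frac{\left(Z^{2} + 581 Z\right) - 6 Z}{2} = \frac{Z^{2} + 575 Z}{2} = \frac{Z^{2}}{2} + \frac{575 Z}{2}$)
$a{\left(p \right)} = - \frac{208}{183} + \frac{p}{183}$ ($a{\left(p \right)} = \frac{p - 208}{169 + 14} = \frac{-208 + p}{183} = \left(-208 + p\right) \frac{1}{183} = - \frac{208}{183} + \frac{p}{183}$)
$\sqrt{a{\left(H 8 \right)} + T{\left(-653 \right)}} = \sqrt{\left(- \frac{208}{183} + \frac{\left(-71\right) 8}{183}\right) + \frac{1}{2} \left(-653\right) \left(575 - 653\right)} = \sqrt{\left(- \frac{208}{183} + \frac{1}{183} \left(-568\right)\right) + \frac{1}{2} \left(-653\right) \left(-78\right)} = \sqrt{\left(- \frac{208}{183} - \frac{568}{183}\right) + 25467} = \sqrt{- \frac{776}{183} + 25467} = \sqrt{\frac{4659685}{183}} = \frac{\sqrt{852722355}}{183}$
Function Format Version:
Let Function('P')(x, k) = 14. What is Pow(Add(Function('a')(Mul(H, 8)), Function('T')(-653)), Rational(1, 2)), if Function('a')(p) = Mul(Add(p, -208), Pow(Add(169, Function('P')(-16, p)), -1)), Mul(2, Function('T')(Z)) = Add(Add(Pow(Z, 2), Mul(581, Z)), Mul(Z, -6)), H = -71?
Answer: Mul(Rational(1, 183), Pow(852722355, Rational(1, 2))) ≈ 159.57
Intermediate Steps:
Function('T')(Z) = Add(Mul(Rational(1, 2), Pow(Z, 2)), Mul(Rational(575, 2), Z)) (Function('T')(Z) = Mul(Rational(1, 2), Add(Add(Pow(Z, 2), Mul(581, Z)), Mul(Z, -6))) = Mul(Rational(1, 2), Add(Add(Pow(Z, 2), Mul(581, Z)), Mul(-6, Z))) = Mul(Rational(1, 2), Add(Pow(Z, 2), Mul(575, Z))) = Add(Mul(Rational(1, 2), Pow(Z, 2)), Mul(Rational(575, 2), Z)))
Function('a')(p) = Add(Rational(-208, 183), Mul(Rational(1, 183), p)) (Function('a')(p) = Mul(Add(p, -208), Pow(Add(169, 14), -1)) = Mul(Add(-208, p), Pow(183, -1)) = Mul(Add(-208, p), Rational(1, 183)) = Add(Rational(-208, 183), Mul(Rational(1, 183), p)))
Pow(Add(Function('a')(Mul(H, 8)), Function('T')(-653)), Rational(1, 2)) = Pow(Add(Add(Rational(-208, 183), Mul(Rational(1, 183), Mul(-71, 8))), Mul(Rational(1, 2), -653, Add(575, -653))), Rational(1, 2)) = Pow(Add(Add(Rational(-208, 183), Mul(Rational(1, 183), -568)), Mul(Rational(1, 2), -653, -78)), Rational(1, 2)) = Pow(Add(Add(Rational(-208, 183), Rational(-568, 183)), 25467), Rational(1, 2)) = Pow(Add(Rational(-776, 183), 25467), Rational(1, 2)) = Pow(Rational(4659685, 183), Rational(1, 2)) = Mul(Rational(1, 183), Pow(852722355, Rational(1, 2)))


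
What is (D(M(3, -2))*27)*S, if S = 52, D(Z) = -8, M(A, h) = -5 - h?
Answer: -11232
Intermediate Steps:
(D(M(3, -2))*27)*S = -8*27*52 = -216*52 = -11232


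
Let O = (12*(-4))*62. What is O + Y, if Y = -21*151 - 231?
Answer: -6378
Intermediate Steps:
O = -2976 (O = -48*62 = -2976)
Y = -3402 (Y = -3171 - 231 = -3402)
O + Y = -2976 - 3402 = -6378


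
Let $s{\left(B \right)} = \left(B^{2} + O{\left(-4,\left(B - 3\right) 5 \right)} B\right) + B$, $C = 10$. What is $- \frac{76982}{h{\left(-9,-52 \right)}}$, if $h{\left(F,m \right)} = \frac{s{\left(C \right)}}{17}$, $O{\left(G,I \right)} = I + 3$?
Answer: $- \frac{654347}{245} \approx -2670.8$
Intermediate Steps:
$O{\left(G,I \right)} = 3 + I$
$s{\left(B \right)} = B + B^{2} + B \left(-12 + 5 B\right)$ ($s{\left(B \right)} = \left(B^{2} + \left(3 + \left(B - 3\right) 5\right) B\right) + B = \left(B^{2} + \left(3 + \left(-3 + B\right) 5\right) B\right) + B = \left(B^{2} + \left(3 + \left(-15 + 5 B\right)\right) B\right) + B = \left(B^{2} + \left(-12 + 5 B\right) B\right) + B = \left(B^{2} + B \left(-12 + 5 B\right)\right) + B = B + B^{2} + B \left(-12 + 5 B\right)$)
$h{\left(F,m \right)} = \frac{490}{17}$ ($h{\left(F,m \right)} = \frac{10 \left(-11 + 6 \cdot 10\right)}{17} = 10 \left(-11 + 60\right) \frac{1}{17} = 10 \cdot 49 \cdot \frac{1}{17} = 490 \cdot \frac{1}{17} = \frac{490}{17}$)
$- \frac{76982}{h{\left(-9,-52 \right)}} = - \frac{76982}{\frac{490}{17}} = \left(-76982\right) \frac{17}{490} = - \frac{654347}{245}$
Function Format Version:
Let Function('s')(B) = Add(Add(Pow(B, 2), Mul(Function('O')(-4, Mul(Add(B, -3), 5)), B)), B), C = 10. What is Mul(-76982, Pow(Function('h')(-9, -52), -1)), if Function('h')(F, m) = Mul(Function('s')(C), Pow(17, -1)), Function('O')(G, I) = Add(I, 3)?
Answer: Rational(-654347, 245) ≈ -2670.8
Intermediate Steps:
Function('O')(G, I) = Add(3, I)
Function('s')(B) = Add(B, Pow(B, 2), Mul(B, Add(-12, Mul(5, B)))) (Function('s')(B) = Add(Add(Pow(B, 2), Mul(Add(3, Mul(Add(B, -3), 5)), B)), B) = Add(Add(Pow(B, 2), Mul(Add(3, Mul(Add(-3, B), 5)), B)), B) = Add(Add(Pow(B, 2), Mul(Add(3, Add(-15, Mul(5, B))), B)), B) = Add(Add(Pow(B, 2), Mul(Add(-12, Mul(5, B)), B)), B) = Add(Add(Pow(B, 2), Mul(B, Add(-12, Mul(5, B)))), B) = Add(B, Pow(B, 2), Mul(B, Add(-12, Mul(5, B)))))
Function('h')(F, m) = Rational(490, 17) (Function('h')(F, m) = Mul(Mul(10, Add(-11, Mul(6, 10))), Pow(17, -1)) = Mul(Mul(10, Add(-11, 60)), Rational(1, 17)) = Mul(Mul(10, 49), Rational(1, 17)) = Mul(490, Rational(1, 17)) = Rational(490, 17))
Mul(-76982, Pow(Function('h')(-9, -52), -1)) = Mul(-76982, Pow(Rational(490, 17), -1)) = Mul(-76982, Rational(17, 490)) = Rational(-654347, 245)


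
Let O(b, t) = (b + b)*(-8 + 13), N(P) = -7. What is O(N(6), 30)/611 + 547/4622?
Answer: 10677/2824042 ≈ 0.0037808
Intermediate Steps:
O(b, t) = 10*b (O(b, t) = (2*b)*5 = 10*b)
O(N(6), 30)/611 + 547/4622 = (10*(-7))/611 + 547/4622 = -70*1/611 + 547*(1/4622) = -70/611 + 547/4622 = 10677/2824042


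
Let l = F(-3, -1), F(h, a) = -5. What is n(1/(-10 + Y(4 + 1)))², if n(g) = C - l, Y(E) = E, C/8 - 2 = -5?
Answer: 361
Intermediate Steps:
l = -5
C = -24 (C = 16 + 8*(-5) = 16 - 40 = -24)
n(g) = -19 (n(g) = -24 - 1*(-5) = -24 + 5 = -19)
n(1/(-10 + Y(4 + 1)))² = (-19)² = 361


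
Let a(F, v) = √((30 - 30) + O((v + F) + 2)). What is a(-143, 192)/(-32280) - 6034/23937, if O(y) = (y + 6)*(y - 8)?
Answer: -6034/23937 - √2451/32280 ≈ -0.25361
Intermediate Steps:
O(y) = (-8 + y)*(6 + y) (O(y) = (6 + y)*(-8 + y) = (-8 + y)*(6 + y))
a(F, v) = √(-52 + (2 + F + v)² - 2*F - 2*v) (a(F, v) = √((30 - 30) + (-48 + ((v + F) + 2)² - 2*((v + F) + 2))) = √(0 + (-48 + ((F + v) + 2)² - 2*((F + v) + 2))) = √(0 + (-48 + (2 + F + v)² - 2*(2 + F + v))) = √(0 + (-48 + (2 + F + v)² + (-4 - 2*F - 2*v))) = √(0 + (-52 + (2 + F + v)² - 2*F - 2*v)) = √(-52 + (2 + F + v)² - 2*F - 2*v))
a(-143, 192)/(-32280) - 6034/23937 = √(-52 + (2 - 143 + 192)² - 2*(-143) - 2*192)/(-32280) - 6034/23937 = √(-52 + 51² + 286 - 384)*(-1/32280) - 6034*1/23937 = √(-52 + 2601 + 286 - 384)*(-1/32280) - 6034/23937 = √2451*(-1/32280) - 6034/23937 = -√2451/32280 - 6034/23937 = -6034/23937 - √2451/32280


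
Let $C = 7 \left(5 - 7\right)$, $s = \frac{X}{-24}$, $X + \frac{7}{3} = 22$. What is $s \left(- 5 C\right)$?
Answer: $- \frac{2065}{36} \approx -57.361$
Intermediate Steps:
$X = \frac{59}{3}$ ($X = - \frac{7}{3} + 22 = \frac{59}{3} \approx 19.667$)
$s = - \frac{59}{72}$ ($s = \frac{59}{3 \left(-24\right)} = \frac{59}{3} \left(- \frac{1}{24}\right) = - \frac{59}{72} \approx -0.81944$)
$C = -14$ ($C = 7 \left(-2\right) = -14$)
$s \left(- 5 C\right) = - \frac{59 \left(\left(-5\right) \left(-14\right)\right)}{72} = \left(- \frac{59}{72}\right) 70 = - \frac{2065}{36}$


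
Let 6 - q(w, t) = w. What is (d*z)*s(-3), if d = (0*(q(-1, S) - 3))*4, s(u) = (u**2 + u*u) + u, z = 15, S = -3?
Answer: 0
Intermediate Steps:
q(w, t) = 6 - w
s(u) = u + 2*u**2 (s(u) = (u**2 + u**2) + u = 2*u**2 + u = u + 2*u**2)
d = 0 (d = (0*((6 - 1*(-1)) - 3))*4 = (0*((6 + 1) - 3))*4 = (0*(7 - 3))*4 = (0*4)*4 = 0*4 = 0)
(d*z)*s(-3) = (0*15)*(-3*(1 + 2*(-3))) = 0*(-3*(1 - 6)) = 0*(-3*(-5)) = 0*15 = 0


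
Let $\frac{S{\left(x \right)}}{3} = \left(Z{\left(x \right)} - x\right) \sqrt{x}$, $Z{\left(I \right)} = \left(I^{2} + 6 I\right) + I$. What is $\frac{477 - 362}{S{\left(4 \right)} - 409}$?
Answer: $- \frac{115}{169} \approx -0.68047$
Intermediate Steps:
$Z{\left(I \right)} = I^{2} + 7 I$
$S{\left(x \right)} = 3 \sqrt{x} \left(- x + x \left(7 + x\right)\right)$ ($S{\left(x \right)} = 3 \left(x \left(7 + x\right) - x\right) \sqrt{x} = 3 \left(- x + x \left(7 + x\right)\right) \sqrt{x} = 3 \sqrt{x} \left(- x + x \left(7 + x\right)\right)$)
$\frac{477 - 362}{S{\left(4 \right)} - 409} = \frac{477 - 362}{3 \cdot 4^{\frac{3}{2}} \left(6 + 4\right) - 409} = \frac{115}{3 \cdot 8 \cdot 10 - 409} = \frac{115}{240 - 409} = \frac{115}{-169} = 115 \left(- \frac{1}{169}\right) = - \frac{115}{169}$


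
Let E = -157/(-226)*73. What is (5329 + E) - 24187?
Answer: -4250447/226 ≈ -18807.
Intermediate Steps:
E = 11461/226 (E = -157*(-1/226)*73 = (157/226)*73 = 11461/226 ≈ 50.712)
(5329 + E) - 24187 = (5329 + 11461/226) - 24187 = 1215815/226 - 24187 = -4250447/226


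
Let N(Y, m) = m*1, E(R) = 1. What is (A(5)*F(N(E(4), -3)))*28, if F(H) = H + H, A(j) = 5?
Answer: -840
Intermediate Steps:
N(Y, m) = m
F(H) = 2*H
(A(5)*F(N(E(4), -3)))*28 = (5*(2*(-3)))*28 = (5*(-6))*28 = -30*28 = -840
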